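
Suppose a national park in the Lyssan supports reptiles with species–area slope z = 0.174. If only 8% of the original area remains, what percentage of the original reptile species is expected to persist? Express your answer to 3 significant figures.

S_new/S_old = (A_new/A_old)^z = 0.08^0.174
= exp(0.174 × ln 0.08) = exp(0.174 × -2.5257) = exp(-0.4395) ≈ 0.6444

64.4%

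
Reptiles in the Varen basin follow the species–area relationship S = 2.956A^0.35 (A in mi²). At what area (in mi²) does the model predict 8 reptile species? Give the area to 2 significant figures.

17 mi²

8 = 2.956 × A^0.35  ⇒  A^0.35 = 8/2.956 = 2.706
ln A = ln(2.706) / 0.35 = 0.9956 / 0.35 = 2.8446
A = e^2.8446 ≈ 17.19 mi²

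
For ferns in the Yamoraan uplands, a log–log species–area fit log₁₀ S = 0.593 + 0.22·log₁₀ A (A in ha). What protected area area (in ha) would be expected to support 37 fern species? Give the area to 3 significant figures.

37 = 3.917 × A^0.22  ⇒  A^0.22 = 37/3.917 = 9.445
ln A = ln(9.445) / 0.22 = 2.2455 / 0.22 = 10.2067
A = e^10.2067 ≈ 27085 ha

27100 ha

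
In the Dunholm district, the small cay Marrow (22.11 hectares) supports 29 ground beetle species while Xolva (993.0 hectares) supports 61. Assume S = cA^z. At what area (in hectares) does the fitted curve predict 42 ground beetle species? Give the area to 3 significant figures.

z = ln(61/29) / ln(993/22.11) = 0.7436 / 3.8047 = 0.1954
c = 29 / 22.11^0.1954 = 29 / 1.831 = 15.83
A = (42/15.83)^(1/0.1954) ⇒ ln A = ln(2.652)/0.1954 = 4.9911
A = e^4.9911 ≈ 147.1 hectares

147 hectares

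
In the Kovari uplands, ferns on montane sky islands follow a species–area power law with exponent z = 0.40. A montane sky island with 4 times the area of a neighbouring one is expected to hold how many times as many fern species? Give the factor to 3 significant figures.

S₂/S₁ = (A₂/A₁)^z = 4^0.4
ln(S₂/S₁) = 0.4 × ln 4 = 0.4 × 1.3863 = 0.5545
S₂/S₁ = e^0.5545 ≈ 1.741

1.74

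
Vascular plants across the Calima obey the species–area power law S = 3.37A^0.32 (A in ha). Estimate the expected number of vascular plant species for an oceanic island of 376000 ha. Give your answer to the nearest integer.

205

S = 3.37 × 376000^0.32 = 3.37 × 60.82 ≈ 205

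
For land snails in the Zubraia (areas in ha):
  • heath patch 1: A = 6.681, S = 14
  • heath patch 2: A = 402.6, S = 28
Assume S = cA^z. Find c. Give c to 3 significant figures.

10.2

z = ln(S₂/S₁) / ln(A₂/A₁) = ln(28/14) / ln(402.6/6.681) = 0.6931 / 4.0987 = 0.1691
c = S₁ / A₁^z = 14 / 6.681^0.1691 = 14 / 1.379 = 10.15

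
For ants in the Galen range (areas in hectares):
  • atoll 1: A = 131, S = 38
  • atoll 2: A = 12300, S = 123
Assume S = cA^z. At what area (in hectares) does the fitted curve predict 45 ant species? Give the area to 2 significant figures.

250 hectares

z = ln(123/38) / ln(12300/131) = 1.1746 / 4.5422 = 0.2586
c = 38 / 131^0.2586 = 38 / 3.528 = 10.77
A = (45/10.77)^(1/0.2586) ⇒ ln A = ln(4.178)/0.2586 = 5.5290
A = e^5.5290 ≈ 251.9 hectares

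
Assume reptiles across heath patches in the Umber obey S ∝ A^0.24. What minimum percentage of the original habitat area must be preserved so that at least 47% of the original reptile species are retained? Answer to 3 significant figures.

Need (A_new/A_old)^0.24 = 0.47, so A_new/A_old = 0.47^(1/0.24) = 0.47^4.167
ln(A_new/A_old) = ln 0.47 / 0.24 = -0.7550 / 0.24 = -3.1459
A_new/A_old = e^-3.1459 ≈ 0.04303

4.30%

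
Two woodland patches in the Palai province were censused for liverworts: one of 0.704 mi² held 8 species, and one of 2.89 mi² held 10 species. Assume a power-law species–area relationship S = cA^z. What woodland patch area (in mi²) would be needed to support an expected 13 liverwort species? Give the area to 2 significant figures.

z = ln(10/8) / ln(2.89/0.704) = 0.2231 / 1.4122 = 0.1580
c = 8 / 0.704^0.1580 = 8 / 0.9461 = 8.456
A = (13/8.456)^(1/0.1580) ⇒ ln A = ln(1.537)/0.1580 = 2.7217
A = e^2.7217 ≈ 15.21 mi²

15 mi²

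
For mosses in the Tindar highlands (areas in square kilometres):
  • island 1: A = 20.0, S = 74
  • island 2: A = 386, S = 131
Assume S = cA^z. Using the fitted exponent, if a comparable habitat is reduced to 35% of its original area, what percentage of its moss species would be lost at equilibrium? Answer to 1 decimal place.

z = ln(131/74) / ln(386/20) = 0.5711 / 2.9601 = 0.1929
S_new/S_old = (A_new/A_old)^z = 0.35^0.1929 = exp(0.1929 × -1.0498) = 0.8166
Fraction lost = 1 − 0.8166 = 0.1834

18.3%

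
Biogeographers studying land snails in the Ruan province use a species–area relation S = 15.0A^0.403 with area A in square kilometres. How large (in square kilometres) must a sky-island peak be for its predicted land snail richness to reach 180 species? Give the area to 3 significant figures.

180 = 15 × A^0.403  ⇒  A^0.403 = 180/15 = 12
ln A = ln(12) / 0.403 = 2.4849 / 0.403 = 6.1660
A = e^6.1660 ≈ 476.3 square kilometres

476 square kilometres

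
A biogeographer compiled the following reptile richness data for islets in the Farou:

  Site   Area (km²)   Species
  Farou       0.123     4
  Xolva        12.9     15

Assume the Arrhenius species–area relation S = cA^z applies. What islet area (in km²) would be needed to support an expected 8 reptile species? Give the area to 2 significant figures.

z = ln(15/4) / ln(12.9/0.123) = 1.3218 / 4.6528 = 0.2841
c = 4 / 0.123^0.2841 = 4 / 0.5514 = 7.254
A = (8/7.254)^(1/0.2841) ⇒ ln A = ln(1.103)/0.2841 = 0.3444
A = e^0.3444 ≈ 1.411 km²

1.4 km²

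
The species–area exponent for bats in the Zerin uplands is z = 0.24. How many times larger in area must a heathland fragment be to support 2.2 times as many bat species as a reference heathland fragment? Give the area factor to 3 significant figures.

26.7

(A₂/A₁)^0.24 = 2.2, so A₂/A₁ = 2.2^(1/0.24) = 2.2^4.167
ln(A₂/A₁) = ln 2.2 / 0.24 = 0.7885 / 0.24 = 3.2852
A₂/A₁ = e^3.2852 ≈ 26.72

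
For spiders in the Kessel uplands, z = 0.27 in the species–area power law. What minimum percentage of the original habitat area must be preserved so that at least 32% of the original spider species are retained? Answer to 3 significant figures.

1.47%

Need (A_new/A_old)^0.27 = 0.32, so A_new/A_old = 0.32^(1/0.27) = 0.32^3.704
ln(A_new/A_old) = ln 0.32 / 0.27 = -1.1394 / 0.27 = -4.2201
A_new/A_old = e^-4.2201 ≈ 0.0147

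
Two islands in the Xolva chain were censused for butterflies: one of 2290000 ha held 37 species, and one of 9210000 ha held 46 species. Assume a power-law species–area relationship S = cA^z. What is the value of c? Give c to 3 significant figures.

z = ln(S₂/S₁) / ln(A₂/A₁) = ln(46/37) / ln(9210000/2290000) = 0.2177 / 1.3917 = 0.1564
c = S₁ / A₁^z = 37 / 2290000^0.1564 = 37 / 9.884 = 3.743

3.74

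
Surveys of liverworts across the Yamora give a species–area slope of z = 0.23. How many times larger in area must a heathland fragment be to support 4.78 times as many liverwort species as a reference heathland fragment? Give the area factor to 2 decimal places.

899.57

(A₂/A₁)^0.23 = 4.78, so A₂/A₁ = 4.78^(1/0.23) = 4.78^4.348
ln(A₂/A₁) = ln 4.78 / 0.23 = 1.5644 / 0.23 = 6.8019
A₂/A₁ = e^6.8019 ≈ 899.6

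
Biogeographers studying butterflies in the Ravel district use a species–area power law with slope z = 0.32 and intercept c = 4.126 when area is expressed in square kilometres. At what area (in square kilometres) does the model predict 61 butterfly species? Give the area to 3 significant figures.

61 = 4.126 × A^0.32  ⇒  A^0.32 = 61/4.126 = 14.78
ln A = ln(14.78) / 0.32 = 2.6936 / 0.32 = 8.4174
A = e^8.4174 ≈ 4525 square kilometres

4530 square kilometres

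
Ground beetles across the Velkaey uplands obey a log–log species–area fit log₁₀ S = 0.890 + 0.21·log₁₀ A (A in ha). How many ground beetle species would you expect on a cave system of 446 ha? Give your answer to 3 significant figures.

27.9

S = 7.762 × 446^0.21
ln S = ln 7.762 + 0.21 × ln 446 = 2.0493 + 0.21 × 6.1003 = 3.3304
S = e^3.3304 ≈ 27.95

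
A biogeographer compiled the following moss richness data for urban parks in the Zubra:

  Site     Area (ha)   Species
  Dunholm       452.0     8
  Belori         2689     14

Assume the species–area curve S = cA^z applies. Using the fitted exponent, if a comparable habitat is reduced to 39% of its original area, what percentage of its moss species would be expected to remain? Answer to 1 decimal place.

z = ln(14/8) / ln(2689/452) = 0.5596 / 1.7832 = 0.3138
S_new/S_old = (A_new/A_old)^z = 0.39^0.3138 = exp(0.3138 × -0.9416) = 0.7442

74.4%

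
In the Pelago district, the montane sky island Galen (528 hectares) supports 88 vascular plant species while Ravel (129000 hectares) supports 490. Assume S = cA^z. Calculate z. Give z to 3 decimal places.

Taking logs: ln S = ln c + z ln A, so z = (ln S₂ − ln S₁)/(ln A₂ − ln A₁).
z = ln(490/88) / ln(129000/528) = ln(5.568) / ln(244.3) = 1.7171 / 5.4985 = 0.3123

0.312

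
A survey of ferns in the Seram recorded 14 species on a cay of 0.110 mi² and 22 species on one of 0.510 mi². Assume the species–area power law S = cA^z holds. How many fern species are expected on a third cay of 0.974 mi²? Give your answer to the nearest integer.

z = ln(22/14) / ln(0.51/0.11) = 0.4520 / 1.5339 = 0.2947
c = 14 / 0.11^0.2947 = 14 / 0.5218 = 26.83
S₃ = 26.83 × 0.974^0.2947 = 26.83 × 0.9923 ≈ 26.62

27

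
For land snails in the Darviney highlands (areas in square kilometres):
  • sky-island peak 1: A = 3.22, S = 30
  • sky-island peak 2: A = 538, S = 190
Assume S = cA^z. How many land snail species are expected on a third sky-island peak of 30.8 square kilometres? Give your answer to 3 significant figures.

67.7

z = ln(190/30) / ln(538/3.22) = 1.8458 / 5.1185 = 0.3606
c = 30 / 3.22^0.3606 = 30 / 1.525 = 19.68
S₃ = 19.68 × 30.8^0.3606 = 19.68 × 3.442 ≈ 67.73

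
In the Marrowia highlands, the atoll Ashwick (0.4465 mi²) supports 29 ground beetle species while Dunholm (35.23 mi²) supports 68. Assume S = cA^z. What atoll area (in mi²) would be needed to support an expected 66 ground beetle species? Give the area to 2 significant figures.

z = ln(68/29) / ln(35.23/0.4465) = 0.8522 / 4.3682 = 0.1951
c = 29 / 0.4465^0.1951 = 29 / 0.8544 = 33.94
A = (66/33.94)^(1/0.1951) ⇒ ln A = ln(1.945)/0.1951 = 3.4089
A = e^3.4089 ≈ 30.23 mi²

30 mi²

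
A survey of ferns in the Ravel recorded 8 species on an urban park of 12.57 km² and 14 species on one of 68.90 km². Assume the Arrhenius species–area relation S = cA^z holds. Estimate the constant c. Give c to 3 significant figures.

z = ln(S₂/S₁) / ln(A₂/A₁) = ln(14/8) / ln(68.9/12.57) = 0.5596 / 1.7013 = 0.3289
c = S₁ / A₁^z = 8 / 12.57^0.3289 = 8 / 2.299 = 3.479

3.48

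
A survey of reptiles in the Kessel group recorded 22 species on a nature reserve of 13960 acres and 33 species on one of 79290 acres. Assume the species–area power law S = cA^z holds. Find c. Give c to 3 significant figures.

2.37

z = ln(S₂/S₁) / ln(A₂/A₁) = ln(33/22) / ln(79290/13960) = 0.4055 / 1.7369 = 0.2334
c = S₁ / A₁^z = 22 / 13960^0.2334 = 22 / 9.281 = 2.371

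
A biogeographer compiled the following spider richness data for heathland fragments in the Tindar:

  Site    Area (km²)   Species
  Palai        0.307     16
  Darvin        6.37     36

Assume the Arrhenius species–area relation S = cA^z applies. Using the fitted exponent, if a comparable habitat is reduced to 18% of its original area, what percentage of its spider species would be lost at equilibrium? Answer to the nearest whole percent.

37%

z = ln(36/16) / ln(6.37/0.307) = 0.8109 / 3.0325 = 0.2674
S_new/S_old = (A_new/A_old)^z = 0.18^0.2674 = exp(0.2674 × -1.7148) = 0.6322
Fraction lost = 1 − 0.6322 = 0.3678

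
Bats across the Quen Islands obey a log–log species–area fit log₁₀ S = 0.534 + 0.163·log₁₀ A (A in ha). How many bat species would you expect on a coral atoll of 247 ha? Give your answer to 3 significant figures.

S = 3.42 × 247^0.163
ln S = ln 3.42 + 0.163 × ln 247 = 1.2296 + 0.163 × 5.5094 = 2.1276
S = e^2.1276 ≈ 8.395

8.39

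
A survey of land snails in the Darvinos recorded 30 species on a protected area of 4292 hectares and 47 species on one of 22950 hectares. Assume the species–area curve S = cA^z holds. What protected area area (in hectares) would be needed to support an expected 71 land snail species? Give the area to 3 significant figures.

107000 hectares

z = ln(47/30) / ln(22950/4292) = 0.4490 / 1.6766 = 0.2678
c = 30 / 4292^0.2678 = 30 / 9.392 = 3.194
A = (71/3.194)^(1/0.2678) ⇒ ln A = ln(22.23)/0.2678 = 11.5816
A = e^11.5816 ≈ 107113 hectares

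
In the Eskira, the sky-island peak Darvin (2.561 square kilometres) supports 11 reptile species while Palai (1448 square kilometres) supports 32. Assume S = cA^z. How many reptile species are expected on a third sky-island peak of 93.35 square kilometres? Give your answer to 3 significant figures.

z = ln(32/11) / ln(1448/2.561) = 1.0678 / 6.3375 = 0.1685
c = 11 / 2.561^0.1685 = 11 / 1.172 = 9.388
S₃ = 9.388 × 93.35^0.1685 = 9.388 × 2.148 ≈ 20.16

20.2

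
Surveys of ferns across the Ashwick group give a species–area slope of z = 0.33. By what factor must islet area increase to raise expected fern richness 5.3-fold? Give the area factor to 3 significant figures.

157

(A₂/A₁)^0.33 = 5.3, so A₂/A₁ = 5.3^(1/0.33) = 5.3^3.03
ln(A₂/A₁) = ln 5.3 / 0.33 = 1.6677 / 0.33 = 5.0537
A₂/A₁ = e^5.0537 ≈ 156.6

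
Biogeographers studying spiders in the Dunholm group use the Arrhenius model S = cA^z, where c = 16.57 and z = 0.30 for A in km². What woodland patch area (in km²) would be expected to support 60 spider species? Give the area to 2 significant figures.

60 = 16.57 × A^0.3  ⇒  A^0.3 = 60/16.57 = 3.621
ln A = ln(3.621) / 0.3 = 1.2868 / 0.3 = 4.2892
A = e^4.2892 ≈ 72.91 km²

73 km²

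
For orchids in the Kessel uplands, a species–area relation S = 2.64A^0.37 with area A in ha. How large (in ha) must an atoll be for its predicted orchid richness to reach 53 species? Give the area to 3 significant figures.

3320 ha

53 = 2.64 × A^0.37  ⇒  A^0.37 = 53/2.64 = 20.08
ln A = ln(20.08) / 0.37 = 2.9995 / 0.37 = 8.1068
A = e^8.1068 ≈ 3317 ha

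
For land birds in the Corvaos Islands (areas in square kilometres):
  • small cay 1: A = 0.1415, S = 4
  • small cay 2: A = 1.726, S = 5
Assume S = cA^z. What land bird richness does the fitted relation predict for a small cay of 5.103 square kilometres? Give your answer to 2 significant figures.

5.5

z = ln(5/4) / ln(1.726/0.1415) = 0.2231 / 2.5013 = 0.0892
c = 4 / 0.1415^0.0892 = 4 / 0.8399 = 4.762
S₃ = 4.762 × 5.103^0.0892 = 4.762 × 1.157 ≈ 5.508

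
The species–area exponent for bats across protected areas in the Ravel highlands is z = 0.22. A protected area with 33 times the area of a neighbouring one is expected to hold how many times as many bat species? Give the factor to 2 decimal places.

2.16

S₂/S₁ = (A₂/A₁)^z = 33^0.22
ln(S₂/S₁) = 0.22 × ln 33 = 0.22 × 3.4965 = 0.7692
S₂/S₁ = e^0.7692 ≈ 2.158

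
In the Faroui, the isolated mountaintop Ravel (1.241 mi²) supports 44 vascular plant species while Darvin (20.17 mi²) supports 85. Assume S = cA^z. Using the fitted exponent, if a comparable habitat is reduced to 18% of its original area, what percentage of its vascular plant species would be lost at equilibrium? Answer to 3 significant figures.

33.3%

z = ln(85/44) / ln(20.17/1.241) = 0.6585 / 2.7883 = 0.2362
S_new/S_old = (A_new/A_old)^z = 0.18^0.2362 = exp(0.2362 × -1.7148) = 0.667
Fraction lost = 1 − 0.667 = 0.333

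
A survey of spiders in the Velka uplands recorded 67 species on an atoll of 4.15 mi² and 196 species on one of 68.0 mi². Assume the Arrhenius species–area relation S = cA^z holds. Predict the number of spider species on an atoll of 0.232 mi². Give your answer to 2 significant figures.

22

z = ln(196/67) / ln(68/4.15) = 1.0734 / 2.7964 = 0.3839
c = 67 / 4.15^0.3839 = 67 / 1.727 = 38.8
S₃ = 38.8 × 0.232^0.3839 = 38.8 × 0.5707 ≈ 22.14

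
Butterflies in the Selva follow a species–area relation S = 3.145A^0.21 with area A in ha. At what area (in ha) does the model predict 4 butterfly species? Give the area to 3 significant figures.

3.14 ha

4 = 3.145 × A^0.21  ⇒  A^0.21 = 4/3.145 = 1.272
ln A = ln(1.272) / 0.21 = 0.2405 / 0.21 = 1.1451
A = e^1.1451 ≈ 3.143 ha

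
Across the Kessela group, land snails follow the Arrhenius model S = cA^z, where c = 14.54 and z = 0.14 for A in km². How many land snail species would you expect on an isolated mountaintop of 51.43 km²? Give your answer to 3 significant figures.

S = 14.54 × 51.43^0.14 = 14.54 × 1.736 ≈ 25.24

25.2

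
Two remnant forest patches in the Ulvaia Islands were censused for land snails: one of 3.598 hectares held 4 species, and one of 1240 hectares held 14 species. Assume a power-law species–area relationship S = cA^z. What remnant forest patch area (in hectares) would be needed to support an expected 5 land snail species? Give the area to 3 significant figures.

10.2 hectares

z = ln(14/4) / ln(1240/3.598) = 1.2528 / 5.8425 = 0.2144
c = 4 / 3.598^0.2144 = 4 / 1.316 = 3.04
A = (5/3.04)^(1/0.2144) ⇒ ln A = ln(1.645)/0.2144 = 2.3210
A = e^2.3210 ≈ 10.19 hectares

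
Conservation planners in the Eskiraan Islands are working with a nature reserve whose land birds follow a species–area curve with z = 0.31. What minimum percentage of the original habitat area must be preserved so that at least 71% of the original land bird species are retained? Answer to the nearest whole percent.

33%

Need (A_new/A_old)^0.31 = 0.71, so A_new/A_old = 0.71^(1/0.31) = 0.71^3.226
ln(A_new/A_old) = ln 0.71 / 0.31 = -0.3425 / 0.31 = -1.1048
A_new/A_old = e^-1.1048 ≈ 0.3313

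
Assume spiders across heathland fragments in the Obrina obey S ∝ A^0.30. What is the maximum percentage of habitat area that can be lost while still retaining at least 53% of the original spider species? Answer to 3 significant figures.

88.0%

Need (A_new/A_old)^0.3 = 0.53, so A_new/A_old = 0.53^(1/0.3) = 0.53^3.333
ln(A_new/A_old) = ln 0.53 / 0.3 = -0.6349 / 0.3 = -2.1163
A_new/A_old = e^-2.1163 ≈ 0.1205
Fraction that can be lost = 1 − 0.1205 = 0.8795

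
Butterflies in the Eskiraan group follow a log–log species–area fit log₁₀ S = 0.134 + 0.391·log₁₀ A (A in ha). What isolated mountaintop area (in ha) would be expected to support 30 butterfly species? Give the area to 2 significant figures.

30 = 1.361 × A^0.391  ⇒  A^0.391 = 30/1.361 = 22.04
ln A = ln(22.04) / 0.391 = 3.0927 / 0.391 = 7.9096
A = e^7.9096 ≈ 2723 ha

2700 ha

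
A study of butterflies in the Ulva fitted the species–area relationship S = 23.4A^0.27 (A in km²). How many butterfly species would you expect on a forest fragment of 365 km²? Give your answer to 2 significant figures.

S = 23.4 × 365^0.27
ln S = ln 23.4 + 0.27 × ln 365 = 3.1527 + 0.27 × 5.8999 = 4.7457
S = e^4.7457 ≈ 115.1

120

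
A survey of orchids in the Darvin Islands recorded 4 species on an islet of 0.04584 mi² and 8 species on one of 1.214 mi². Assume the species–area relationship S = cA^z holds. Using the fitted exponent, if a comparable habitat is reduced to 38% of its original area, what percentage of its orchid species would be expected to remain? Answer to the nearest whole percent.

81%

z = ln(8/4) / ln(1.214/0.04584) = 0.6931 / 3.2765 = 0.2115
S_new/S_old = (A_new/A_old)^z = 0.38^0.2115 = exp(0.2115 × -0.9676) = 0.8149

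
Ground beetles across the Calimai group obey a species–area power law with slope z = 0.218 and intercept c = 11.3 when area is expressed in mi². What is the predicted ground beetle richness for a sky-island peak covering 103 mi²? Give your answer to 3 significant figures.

31.0

S = 11.3 × 103^0.218
ln S = ln 11.3 + 0.218 × ln 103 = 2.4248 + 0.218 × 4.6347 = 3.4352
S = e^3.4352 ≈ 31.04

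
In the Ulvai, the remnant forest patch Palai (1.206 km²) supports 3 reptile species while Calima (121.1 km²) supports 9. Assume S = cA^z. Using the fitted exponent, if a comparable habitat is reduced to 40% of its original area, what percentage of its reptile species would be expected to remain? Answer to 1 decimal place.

z = ln(9/3) / ln(121.1/1.206) = 1.0986 / 4.6093 = 0.2383
S_new/S_old = (A_new/A_old)^z = 0.4^0.2383 = exp(0.2383 × -0.9163) = 0.8038

80.4%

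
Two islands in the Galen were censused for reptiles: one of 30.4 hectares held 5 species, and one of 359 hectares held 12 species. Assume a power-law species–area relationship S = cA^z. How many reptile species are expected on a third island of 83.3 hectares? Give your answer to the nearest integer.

7

z = ln(12/5) / ln(359/30.4) = 0.8755 / 2.4689 = 0.3546
c = 5 / 30.4^0.3546 = 5 / 3.356 = 1.49
S₃ = 1.49 × 83.3^0.3546 = 1.49 × 4.798 ≈ 7.148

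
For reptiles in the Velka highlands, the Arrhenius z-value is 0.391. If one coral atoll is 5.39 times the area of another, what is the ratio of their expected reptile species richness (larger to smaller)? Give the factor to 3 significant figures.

S₂/S₁ = (A₂/A₁)^z = 5.39^0.391
ln(S₂/S₁) = 0.391 × ln 5.39 = 0.391 × 1.6845 = 0.6587
S₂/S₁ = e^0.6587 ≈ 1.932

1.93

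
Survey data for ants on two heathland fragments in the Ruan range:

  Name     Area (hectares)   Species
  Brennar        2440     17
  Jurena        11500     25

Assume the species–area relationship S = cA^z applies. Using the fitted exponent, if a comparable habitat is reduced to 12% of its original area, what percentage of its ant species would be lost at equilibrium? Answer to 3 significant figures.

41.0%

z = ln(25/17) / ln(11500/2440) = 0.3857 / 1.5503 = 0.2488
S_new/S_old = (A_new/A_old)^z = 0.12^0.2488 = exp(0.2488 × -2.1203) = 0.5901
Fraction lost = 1 − 0.5901 = 0.4099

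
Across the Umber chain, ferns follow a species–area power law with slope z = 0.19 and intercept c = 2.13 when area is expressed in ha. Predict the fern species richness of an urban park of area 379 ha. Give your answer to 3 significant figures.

6.58

S = 2.13 × 379^0.19
ln S = ln 2.13 + 0.19 × ln 379 = 0.7561 + 0.19 × 5.9375 = 1.8843
S = e^1.8843 ≈ 6.581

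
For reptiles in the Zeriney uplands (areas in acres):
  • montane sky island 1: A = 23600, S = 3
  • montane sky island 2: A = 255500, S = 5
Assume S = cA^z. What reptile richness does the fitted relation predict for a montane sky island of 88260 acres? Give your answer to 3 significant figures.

3.98

z = ln(5/3) / ln(255500/23600) = 0.5108 / 2.3820 = 0.2145
c = 3 / 23600^0.2145 = 3 / 8.665 = 0.3462
S₃ = 0.3462 × 88260^0.2145 = 0.3462 × 11.5 ≈ 3.981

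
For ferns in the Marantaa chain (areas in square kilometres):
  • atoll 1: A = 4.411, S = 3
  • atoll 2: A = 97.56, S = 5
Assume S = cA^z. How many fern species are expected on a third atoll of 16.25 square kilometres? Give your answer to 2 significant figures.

3.7

z = ln(5/3) / ln(97.56/4.411) = 0.5108 / 3.0964 = 0.1650
c = 3 / 4.411^0.1650 = 3 / 1.277 = 2.348
S₃ = 2.348 × 16.25^0.1650 = 2.348 × 1.584 ≈ 3.72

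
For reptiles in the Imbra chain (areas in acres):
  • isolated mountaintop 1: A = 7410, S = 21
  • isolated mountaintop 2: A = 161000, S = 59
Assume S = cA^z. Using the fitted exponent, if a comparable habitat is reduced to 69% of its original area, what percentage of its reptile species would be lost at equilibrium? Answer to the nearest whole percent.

z = ln(59/21) / ln(161000/7410) = 1.0330 / 3.0786 = 0.3355
S_new/S_old = (A_new/A_old)^z = 0.69^0.3355 = exp(0.3355 × -0.3711) = 0.8829
Fraction lost = 1 − 0.8829 = 0.1171

12%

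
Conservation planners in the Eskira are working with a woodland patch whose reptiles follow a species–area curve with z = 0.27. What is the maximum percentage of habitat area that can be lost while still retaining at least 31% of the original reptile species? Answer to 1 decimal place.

Need (A_new/A_old)^0.27 = 0.31, so A_new/A_old = 0.31^(1/0.27) = 0.31^3.704
ln(A_new/A_old) = ln 0.31 / 0.27 = -1.1712 / 0.27 = -4.3377
A_new/A_old = e^-4.3377 ≈ 0.01307
Fraction that can be lost = 1 − 0.01307 = 0.9869

98.7%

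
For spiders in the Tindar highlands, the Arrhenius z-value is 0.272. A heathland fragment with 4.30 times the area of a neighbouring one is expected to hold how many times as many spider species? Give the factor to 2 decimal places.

1.49

S₂/S₁ = (A₂/A₁)^z = 4.3^0.272
ln(S₂/S₁) = 0.272 × ln 4.3 = 0.272 × 1.4586 = 0.3967
S₂/S₁ = e^0.3967 ≈ 1.487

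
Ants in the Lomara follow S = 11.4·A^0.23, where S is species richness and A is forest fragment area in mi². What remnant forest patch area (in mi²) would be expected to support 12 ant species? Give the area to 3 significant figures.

1.25 mi²

12 = 11.4 × A^0.23  ⇒  A^0.23 = 12/11.4 = 1.053
ln A = ln(1.053) / 0.23 = 0.0513 / 0.23 = 0.2230
A = e^0.2230 ≈ 1.25 mi²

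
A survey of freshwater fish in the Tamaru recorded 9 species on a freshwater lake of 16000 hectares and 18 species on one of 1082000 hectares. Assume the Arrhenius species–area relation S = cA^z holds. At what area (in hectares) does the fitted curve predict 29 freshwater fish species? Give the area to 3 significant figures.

19700000 hectares

z = ln(18/9) / ln(1082000/16000) = 0.6931 / 4.2140 = 0.1645
c = 9 / 16000^0.1645 = 9 / 4.915 = 1.831
A = (29/1.831)^(1/0.1645) ⇒ ln A = ln(15.84)/0.1645 = 16.7938
A = e^16.7938 ≈ 19653665 hectares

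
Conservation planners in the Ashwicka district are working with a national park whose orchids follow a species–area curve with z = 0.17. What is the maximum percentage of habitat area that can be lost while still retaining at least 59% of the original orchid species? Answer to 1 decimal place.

Need (A_new/A_old)^0.17 = 0.59, so A_new/A_old = 0.59^(1/0.17) = 0.59^5.882
ln(A_new/A_old) = ln 0.59 / 0.17 = -0.5276 / 0.17 = -3.1037
A_new/A_old = e^-3.1037 ≈ 0.04488
Fraction that can be lost = 1 − 0.04488 = 0.9551

95.5%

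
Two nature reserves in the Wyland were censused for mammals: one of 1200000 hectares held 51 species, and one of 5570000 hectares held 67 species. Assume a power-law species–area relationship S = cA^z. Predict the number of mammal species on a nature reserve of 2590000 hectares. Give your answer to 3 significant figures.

58.5

z = ln(67/51) / ln(5570000/1200000) = 0.2729 / 1.5351 = 0.1778
c = 51 / 1200000^0.1778 = 51 / 12.04 = 4.236
S₃ = 4.236 × 2590000^0.1778 = 4.236 × 13.8 ≈ 58.47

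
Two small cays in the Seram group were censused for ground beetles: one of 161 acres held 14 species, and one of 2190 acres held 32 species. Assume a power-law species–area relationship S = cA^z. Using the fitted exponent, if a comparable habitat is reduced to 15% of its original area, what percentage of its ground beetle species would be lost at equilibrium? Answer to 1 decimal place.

45.2%

z = ln(32/14) / ln(2190/161) = 0.8267 / 2.6103 = 0.3167
S_new/S_old = (A_new/A_old)^z = 0.15^0.3167 = exp(0.3167 × -1.8971) = 0.5484
Fraction lost = 1 − 0.5484 = 0.4516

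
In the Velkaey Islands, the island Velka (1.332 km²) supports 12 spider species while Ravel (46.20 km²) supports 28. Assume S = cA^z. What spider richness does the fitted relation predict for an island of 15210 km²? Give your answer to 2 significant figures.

110

z = ln(28/12) / ln(46.2/1.332) = 0.8473 / 3.5463 = 0.2389
c = 12 / 1.332^0.2389 = 12 / 1.071 = 11.21
S₃ = 11.21 × 15210^0.2389 = 11.21 × 9.982 ≈ 111.9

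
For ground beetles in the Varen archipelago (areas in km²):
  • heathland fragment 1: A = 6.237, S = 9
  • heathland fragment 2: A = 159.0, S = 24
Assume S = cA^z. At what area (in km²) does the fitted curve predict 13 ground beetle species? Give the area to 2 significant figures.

z = ln(24/9) / ln(159/6.237) = 0.9808 / 3.2384 = 0.3029
c = 9 / 6.237^0.3029 = 9 / 1.741 = 5.17
A = (13/5.17)^(1/0.3029) ⇒ ln A = ln(2.515)/0.3029 = 3.0446
A = e^3.0446 ≈ 21 km²

21 km²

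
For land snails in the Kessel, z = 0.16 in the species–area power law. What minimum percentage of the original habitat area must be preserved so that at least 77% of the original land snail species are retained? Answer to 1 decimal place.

Need (A_new/A_old)^0.16 = 0.77, so A_new/A_old = 0.77^(1/0.16) = 0.77^6.25
ln(A_new/A_old) = ln 0.77 / 0.16 = -0.2614 / 0.16 = -1.6335
A_new/A_old = e^-1.6335 ≈ 0.1952

19.5%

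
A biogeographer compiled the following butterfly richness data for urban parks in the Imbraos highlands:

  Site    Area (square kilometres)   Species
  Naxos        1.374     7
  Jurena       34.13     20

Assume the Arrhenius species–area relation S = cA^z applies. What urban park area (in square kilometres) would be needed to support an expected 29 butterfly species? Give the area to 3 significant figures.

z = ln(20/7) / ln(34.13/1.374) = 1.0498 / 3.2125 = 0.3268
c = 7 / 1.374^0.3268 = 7 / 1.109 = 6.31
A = (29/6.31)^(1/0.3268) ⇒ ln A = ln(4.596)/0.3268 = 4.6672
A = e^4.6672 ≈ 106.4 square kilometres

106 square kilometres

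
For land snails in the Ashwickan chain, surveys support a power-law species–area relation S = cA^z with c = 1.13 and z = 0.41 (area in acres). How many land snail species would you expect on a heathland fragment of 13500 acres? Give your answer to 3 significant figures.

S = 1.13 × 13500^0.41
ln S = ln 1.13 + 0.41 × ln 13500 = 0.1222 + 0.41 × 9.5104 = 4.0215
S = e^4.0215 ≈ 55.78

55.8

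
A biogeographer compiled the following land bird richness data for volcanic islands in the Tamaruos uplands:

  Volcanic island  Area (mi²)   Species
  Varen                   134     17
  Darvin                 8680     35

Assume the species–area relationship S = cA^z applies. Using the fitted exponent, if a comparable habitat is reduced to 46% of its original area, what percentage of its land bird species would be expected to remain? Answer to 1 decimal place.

87.4%

z = ln(35/17) / ln(8680/134) = 0.7221 / 4.1709 = 0.1731
S_new/S_old = (A_new/A_old)^z = 0.46^0.1731 = exp(0.1731 × -0.7765) = 0.8742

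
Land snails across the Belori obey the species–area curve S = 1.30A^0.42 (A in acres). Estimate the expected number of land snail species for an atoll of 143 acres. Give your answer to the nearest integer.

S = 1.3 × 143^0.42 = 1.3 × 8.04 ≈ 10.45

10 species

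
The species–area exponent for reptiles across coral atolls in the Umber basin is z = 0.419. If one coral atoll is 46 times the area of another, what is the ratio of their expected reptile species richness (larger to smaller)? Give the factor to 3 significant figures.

4.97

S₂/S₁ = (A₂/A₁)^z = 46^0.419
ln(S₂/S₁) = 0.419 × ln 46 = 0.419 × 3.8286 = 1.6042
S₂/S₁ = e^1.6042 ≈ 4.974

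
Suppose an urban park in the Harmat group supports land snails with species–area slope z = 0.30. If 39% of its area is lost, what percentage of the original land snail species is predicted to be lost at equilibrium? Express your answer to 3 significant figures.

S_new/S_old = (A_new/A_old)^z = 0.61^0.3
= exp(0.3 × ln 0.61) = exp(0.3 × -0.4943) = exp(-0.1483) ≈ 0.8622
Fraction lost = 1 − 0.8622 = 0.1378

13.8%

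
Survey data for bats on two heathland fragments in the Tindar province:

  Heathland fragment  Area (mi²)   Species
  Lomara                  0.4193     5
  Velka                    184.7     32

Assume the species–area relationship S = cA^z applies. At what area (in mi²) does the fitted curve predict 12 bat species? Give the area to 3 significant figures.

z = ln(32/5) / ln(184.7/0.4193) = 1.8563 / 6.0879 = 0.3049
c = 5 / 0.4193^0.3049 = 5 / 0.7672 = 6.517
A = (12/6.517)^(1/0.3049) ⇒ ln A = ln(1.841)/0.3049 = 2.0020
A = e^2.0020 ≈ 7.404 mi²

7.40 mi²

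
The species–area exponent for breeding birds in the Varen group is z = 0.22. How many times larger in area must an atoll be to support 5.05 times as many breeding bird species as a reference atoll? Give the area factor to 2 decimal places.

1573.18

(A₂/A₁)^0.22 = 5.05, so A₂/A₁ = 5.05^(1/0.22) = 5.05^4.545
ln(A₂/A₁) = ln 5.05 / 0.22 = 1.6194 / 0.22 = 7.3609
A₂/A₁ = e^7.3609 ≈ 1573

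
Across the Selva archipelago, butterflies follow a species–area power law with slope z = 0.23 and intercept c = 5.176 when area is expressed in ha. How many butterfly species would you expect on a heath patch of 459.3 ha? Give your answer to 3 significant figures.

21.2

S = 5.176 × 459.3^0.23 = 5.176 × 4.095 ≈ 21.2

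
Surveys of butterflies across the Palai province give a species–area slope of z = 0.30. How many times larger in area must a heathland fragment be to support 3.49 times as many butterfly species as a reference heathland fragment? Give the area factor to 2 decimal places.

64.48

(A₂/A₁)^0.3 = 3.49, so A₂/A₁ = 3.49^(1/0.3) = 3.49^3.333
ln(A₂/A₁) = ln 3.49 / 0.3 = 1.2499 / 0.3 = 4.1663
A₂/A₁ = e^4.1663 ≈ 64.48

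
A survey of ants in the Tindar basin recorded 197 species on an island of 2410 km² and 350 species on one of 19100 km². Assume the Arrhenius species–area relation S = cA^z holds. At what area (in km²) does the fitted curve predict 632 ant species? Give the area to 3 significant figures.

160000 km²

z = ln(350/197) / ln(19100/2410) = 0.5747 / 2.0701 = 0.2776
c = 197 / 2410^0.2776 = 197 / 8.689 = 22.67
A = (632/22.67)^(1/0.2776) ⇒ ln A = ln(27.88)/0.2776 = 11.9860
A = e^11.9860 ≈ 160484 km²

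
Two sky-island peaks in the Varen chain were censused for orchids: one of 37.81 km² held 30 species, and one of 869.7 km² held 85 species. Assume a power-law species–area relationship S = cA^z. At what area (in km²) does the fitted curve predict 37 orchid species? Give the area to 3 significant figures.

z = ln(85/30) / ln(869.7/37.81) = 1.0415 / 3.1356 = 0.3321
c = 30 / 37.81^0.3321 = 30 / 3.342 = 8.977
A = (37/8.977)^(1/0.3321) ⇒ ln A = ln(4.122)/0.3321 = 4.2640
A = e^4.2640 ≈ 71.09 km²

71.1 km²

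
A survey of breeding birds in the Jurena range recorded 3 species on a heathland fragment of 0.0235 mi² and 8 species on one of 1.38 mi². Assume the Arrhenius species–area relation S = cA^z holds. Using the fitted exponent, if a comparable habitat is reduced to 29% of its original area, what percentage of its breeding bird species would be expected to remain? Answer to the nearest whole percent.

z = ln(8/3) / ln(1.38/0.0235) = 0.9808 / 4.0728 = 0.2408
S_new/S_old = (A_new/A_old)^z = 0.29^0.2408 = exp(0.2408 × -1.2379) = 0.7422

74%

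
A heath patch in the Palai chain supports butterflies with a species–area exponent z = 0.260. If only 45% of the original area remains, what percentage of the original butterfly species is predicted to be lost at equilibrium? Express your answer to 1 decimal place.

S_new/S_old = (A_new/A_old)^z = 0.45^0.26
= exp(0.26 × ln 0.45) = exp(0.26 × -0.7985) = exp(-0.2076) ≈ 0.8125
Fraction lost = 1 − 0.8125 = 0.1875

18.7%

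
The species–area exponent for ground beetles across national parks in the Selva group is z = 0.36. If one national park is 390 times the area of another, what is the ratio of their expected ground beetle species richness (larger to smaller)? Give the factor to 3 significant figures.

8.57

S₂/S₁ = (A₂/A₁)^z = 390^0.36
ln(S₂/S₁) = 0.36 × ln 390 = 0.36 × 5.9661 = 2.1478
S₂/S₁ = e^2.1478 ≈ 8.566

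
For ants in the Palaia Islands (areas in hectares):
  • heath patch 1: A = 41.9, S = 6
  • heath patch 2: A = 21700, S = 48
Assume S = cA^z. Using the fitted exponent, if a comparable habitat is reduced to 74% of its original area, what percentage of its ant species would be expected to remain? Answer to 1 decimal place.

90.5%

z = ln(48/6) / ln(21700/41.9) = 2.0794 / 6.2498 = 0.3327
S_new/S_old = (A_new/A_old)^z = 0.74^0.3327 = exp(0.3327 × -0.3011) = 0.9047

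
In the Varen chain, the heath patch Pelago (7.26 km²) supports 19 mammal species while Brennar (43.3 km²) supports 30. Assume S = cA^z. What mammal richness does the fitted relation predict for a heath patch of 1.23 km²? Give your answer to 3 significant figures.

z = ln(30/19) / ln(43.3/7.26) = 0.4568 / 1.7858 = 0.2558
c = 19 / 7.26^0.2558 = 19 / 1.66 = 11.44
S₃ = 11.44 × 1.23^0.2558 = 11.44 × 1.054 ≈ 12.07

12.1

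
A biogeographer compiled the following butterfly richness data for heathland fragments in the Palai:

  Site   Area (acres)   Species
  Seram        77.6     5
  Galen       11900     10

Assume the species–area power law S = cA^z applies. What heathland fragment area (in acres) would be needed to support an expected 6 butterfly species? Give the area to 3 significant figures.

z = ln(10/5) / ln(11900/77.6) = 0.6931 / 5.0327 = 0.1377
c = 5 / 77.6^0.1377 = 5 / 1.821 = 2.746
A = (6/2.746)^(1/0.1377) ⇒ ln A = ln(2.185)/0.1377 = 5.6753
A = e^5.6753 ≈ 291.6 acres

292 acres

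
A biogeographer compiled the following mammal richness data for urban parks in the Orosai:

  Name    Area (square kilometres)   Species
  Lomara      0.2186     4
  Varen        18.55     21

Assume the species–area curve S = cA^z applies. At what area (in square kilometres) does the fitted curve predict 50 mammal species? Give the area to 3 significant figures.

z = ln(21/4) / ln(18.55/0.2186) = 1.6582 / 4.4410 = 0.3734
c = 4 / 0.2186^0.3734 = 4 / 0.5668 = 7.057
A = (50/7.057)^(1/0.3734) ⇒ ln A = ln(7.085)/0.3734 = 5.2438
A = e^5.2438 ≈ 189.4 square kilometres

189 square kilometres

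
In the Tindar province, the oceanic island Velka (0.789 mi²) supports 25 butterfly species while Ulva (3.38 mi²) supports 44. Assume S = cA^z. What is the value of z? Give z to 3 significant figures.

0.389

Taking logs: ln S = ln c + z ln A, so z = (ln S₂ − ln S₁)/(ln A₂ − ln A₁).
z = ln(44/25) / ln(3.38/0.789) = ln(1.76) / ln(4.284) = 0.5653 / 1.4549 = 0.3886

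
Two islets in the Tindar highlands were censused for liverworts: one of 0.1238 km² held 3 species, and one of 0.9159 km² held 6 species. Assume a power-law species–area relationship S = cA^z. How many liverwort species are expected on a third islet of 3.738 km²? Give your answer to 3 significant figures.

9.77

z = ln(6/3) / ln(0.9159/0.1238) = 0.6931 / 2.0012 = 0.3464
c = 3 / 0.1238^0.3464 = 3 / 0.485 = 6.185
S₃ = 6.185 × 3.738^0.3464 = 6.185 × 1.579 ≈ 9.766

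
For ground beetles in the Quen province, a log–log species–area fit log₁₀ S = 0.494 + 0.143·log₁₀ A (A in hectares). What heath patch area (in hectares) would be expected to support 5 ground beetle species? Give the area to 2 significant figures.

5 = 3.119 × A^0.143  ⇒  A^0.143 = 5/3.119 = 1.603
ln A = ln(1.603) / 0.143 = 0.4720 / 0.143 = 3.3004
A = e^3.3004 ≈ 27.12 hectares

27 hectares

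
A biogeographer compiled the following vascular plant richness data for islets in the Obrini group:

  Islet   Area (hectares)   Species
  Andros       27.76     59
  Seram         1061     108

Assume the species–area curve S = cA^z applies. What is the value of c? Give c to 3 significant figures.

34.0

z = ln(S₂/S₁) / ln(A₂/A₁) = ln(108/59) / ln(1061/27.76) = 0.6046 / 3.6434 = 0.1659
c = S₁ / A₁^z = 59 / 27.76^0.1659 = 59 / 1.736 = 33.99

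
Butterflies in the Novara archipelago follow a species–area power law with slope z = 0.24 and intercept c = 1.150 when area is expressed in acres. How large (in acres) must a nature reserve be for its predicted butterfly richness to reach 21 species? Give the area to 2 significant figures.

180000 acres

21 = 1.15 × A^0.24  ⇒  A^0.24 = 21/1.15 = 18.26
ln A = ln(18.26) / 0.24 = 2.9048 / 0.24 = 12.1032
A = e^12.1032 ≈ 180443 acres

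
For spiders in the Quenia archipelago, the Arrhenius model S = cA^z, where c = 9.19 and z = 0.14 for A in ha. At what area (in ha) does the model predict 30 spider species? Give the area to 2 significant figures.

4700 ha

30 = 9.19 × A^0.14  ⇒  A^0.14 = 30/9.19 = 3.264
ln A = ln(3.264) / 0.14 = 1.1831 / 0.14 = 8.4506
A = e^8.4506 ≈ 4678 ha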